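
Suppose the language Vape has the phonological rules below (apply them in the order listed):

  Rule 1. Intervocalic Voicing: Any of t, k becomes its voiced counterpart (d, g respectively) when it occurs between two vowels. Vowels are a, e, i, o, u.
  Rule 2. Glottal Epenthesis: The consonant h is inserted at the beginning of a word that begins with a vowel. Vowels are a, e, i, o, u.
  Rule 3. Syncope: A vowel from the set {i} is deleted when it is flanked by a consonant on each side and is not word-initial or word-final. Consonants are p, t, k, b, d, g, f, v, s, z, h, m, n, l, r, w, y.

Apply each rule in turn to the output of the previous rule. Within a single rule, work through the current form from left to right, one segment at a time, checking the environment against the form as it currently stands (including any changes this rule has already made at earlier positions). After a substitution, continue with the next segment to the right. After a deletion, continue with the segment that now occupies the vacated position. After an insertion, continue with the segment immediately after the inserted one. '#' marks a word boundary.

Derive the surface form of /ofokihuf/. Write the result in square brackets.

[hofoghuf]

Rule 1 Intervocalic Voicing: [ofokihuf] → [ofogihuf]
Rule 2 Glottal Epenthesis: [ofogihuf] → [hofogihuf]
Rule 3 Syncope: [hofogihuf] → [hofoghuf]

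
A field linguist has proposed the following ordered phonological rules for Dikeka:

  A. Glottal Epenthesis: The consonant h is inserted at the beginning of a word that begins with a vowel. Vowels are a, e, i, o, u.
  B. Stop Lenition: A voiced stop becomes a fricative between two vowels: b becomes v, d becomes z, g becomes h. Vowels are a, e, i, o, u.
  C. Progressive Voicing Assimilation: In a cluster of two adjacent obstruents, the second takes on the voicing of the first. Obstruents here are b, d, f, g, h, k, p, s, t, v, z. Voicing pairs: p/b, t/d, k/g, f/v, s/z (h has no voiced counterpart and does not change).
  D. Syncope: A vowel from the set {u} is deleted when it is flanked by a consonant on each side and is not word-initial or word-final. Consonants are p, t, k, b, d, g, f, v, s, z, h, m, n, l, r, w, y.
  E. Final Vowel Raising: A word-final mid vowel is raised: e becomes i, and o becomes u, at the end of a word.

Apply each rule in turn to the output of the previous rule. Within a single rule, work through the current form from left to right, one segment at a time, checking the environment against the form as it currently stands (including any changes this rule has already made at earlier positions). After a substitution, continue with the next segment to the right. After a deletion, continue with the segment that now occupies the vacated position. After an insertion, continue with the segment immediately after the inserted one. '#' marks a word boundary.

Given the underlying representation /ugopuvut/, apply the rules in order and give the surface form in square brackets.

A Glottal Epenthesis: [ugopuvut] → [hugopuvut]
B Stop Lenition: [hugopuvut] → [huhopuvut]
C Progressive Voicing Assimilation: no change — [huhopuvut]
D Syncope: [huhopuvut] → [hhopvt]
E Final Vowel Raising: no change — [hhopvt]

[hhopvt]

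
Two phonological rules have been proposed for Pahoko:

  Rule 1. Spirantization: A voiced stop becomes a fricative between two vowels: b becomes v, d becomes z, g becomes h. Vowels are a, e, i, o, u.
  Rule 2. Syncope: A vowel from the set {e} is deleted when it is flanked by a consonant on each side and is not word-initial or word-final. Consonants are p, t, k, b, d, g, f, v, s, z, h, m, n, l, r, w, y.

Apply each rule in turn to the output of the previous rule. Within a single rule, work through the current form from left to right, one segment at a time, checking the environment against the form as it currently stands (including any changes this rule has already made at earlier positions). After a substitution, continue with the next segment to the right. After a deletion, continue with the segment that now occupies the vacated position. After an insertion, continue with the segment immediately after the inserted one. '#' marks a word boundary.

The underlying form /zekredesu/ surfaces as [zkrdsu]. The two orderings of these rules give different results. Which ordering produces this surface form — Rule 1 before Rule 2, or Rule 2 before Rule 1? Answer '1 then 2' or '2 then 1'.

2 then 1

Order 1 then 2:
  1 Spirantization: [zekredesu] → [zekrezesu]
  2 Syncope: [zekrezesu] → [zkrzsu]
  result: [zkrzsu]
Order 2 then 1:
  2 Syncope: [zekredesu] → [zkrdsu]
  1 Spirantization: no change — [zkrdsu]
  result: [zkrdsu]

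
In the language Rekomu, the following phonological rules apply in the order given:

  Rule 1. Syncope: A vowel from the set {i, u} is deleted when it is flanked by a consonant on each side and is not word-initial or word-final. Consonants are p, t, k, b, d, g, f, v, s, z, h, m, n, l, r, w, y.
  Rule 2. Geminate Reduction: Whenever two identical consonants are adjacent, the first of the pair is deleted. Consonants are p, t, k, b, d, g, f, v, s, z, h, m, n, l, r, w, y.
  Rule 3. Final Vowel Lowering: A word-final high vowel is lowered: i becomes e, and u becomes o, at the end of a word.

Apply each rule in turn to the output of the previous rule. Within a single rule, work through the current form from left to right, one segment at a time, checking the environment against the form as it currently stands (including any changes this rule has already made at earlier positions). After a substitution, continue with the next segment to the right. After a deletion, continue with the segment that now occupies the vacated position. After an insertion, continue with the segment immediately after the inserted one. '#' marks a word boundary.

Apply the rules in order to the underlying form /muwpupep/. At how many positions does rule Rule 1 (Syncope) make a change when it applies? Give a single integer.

Rule 1 Syncope: [muwpupep] → [mwppep]
Rule 2 Geminate Reduction: [mwppep] → [mwpep]
Rule 3 Final Vowel Lowering: no change — [mwpep]
Rule Rule 1 changed 2 position(s).

2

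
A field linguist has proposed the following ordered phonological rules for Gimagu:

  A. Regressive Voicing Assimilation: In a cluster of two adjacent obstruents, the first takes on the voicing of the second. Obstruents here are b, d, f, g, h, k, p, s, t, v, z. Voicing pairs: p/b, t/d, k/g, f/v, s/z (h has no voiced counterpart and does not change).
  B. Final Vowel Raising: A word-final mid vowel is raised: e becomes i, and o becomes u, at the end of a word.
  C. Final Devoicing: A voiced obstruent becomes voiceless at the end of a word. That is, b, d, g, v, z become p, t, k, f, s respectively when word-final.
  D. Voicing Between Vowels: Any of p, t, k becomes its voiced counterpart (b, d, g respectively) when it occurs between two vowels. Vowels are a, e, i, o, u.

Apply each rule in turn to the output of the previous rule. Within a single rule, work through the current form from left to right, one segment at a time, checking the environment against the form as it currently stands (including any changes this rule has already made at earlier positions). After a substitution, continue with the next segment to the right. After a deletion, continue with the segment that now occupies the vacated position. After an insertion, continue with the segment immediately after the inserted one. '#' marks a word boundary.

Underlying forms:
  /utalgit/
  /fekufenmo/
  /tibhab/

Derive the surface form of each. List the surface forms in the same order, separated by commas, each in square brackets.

[udalgit], [fegufenmu], [tiphap]

/utalgit/:
  A Regressive Voicing Assimilation: no change — [utalgit]
  B Final Vowel Raising: no change — [utalgit]
  C Final Devoicing: no change — [utalgit]
  D Voicing Between Vowels: [utalgit] → [udalgit]
/fekufenmo/:
  A Regressive Voicing Assimilation: no change — [fekufenmo]
  B Final Vowel Raising: [fekufenmo] → [fekufenmu]
  C Final Devoicing: no change — [fekufenmu]
  D Voicing Between Vowels: [fekufenmu] → [fegufenmu]
/tibhab/:
  A Regressive Voicing Assimilation: [tibhab] → [tiphab]
  B Final Vowel Raising: no change — [tiphab]
  C Final Devoicing: [tiphab] → [tiphap]
  D Voicing Between Vowels: no change — [tiphap]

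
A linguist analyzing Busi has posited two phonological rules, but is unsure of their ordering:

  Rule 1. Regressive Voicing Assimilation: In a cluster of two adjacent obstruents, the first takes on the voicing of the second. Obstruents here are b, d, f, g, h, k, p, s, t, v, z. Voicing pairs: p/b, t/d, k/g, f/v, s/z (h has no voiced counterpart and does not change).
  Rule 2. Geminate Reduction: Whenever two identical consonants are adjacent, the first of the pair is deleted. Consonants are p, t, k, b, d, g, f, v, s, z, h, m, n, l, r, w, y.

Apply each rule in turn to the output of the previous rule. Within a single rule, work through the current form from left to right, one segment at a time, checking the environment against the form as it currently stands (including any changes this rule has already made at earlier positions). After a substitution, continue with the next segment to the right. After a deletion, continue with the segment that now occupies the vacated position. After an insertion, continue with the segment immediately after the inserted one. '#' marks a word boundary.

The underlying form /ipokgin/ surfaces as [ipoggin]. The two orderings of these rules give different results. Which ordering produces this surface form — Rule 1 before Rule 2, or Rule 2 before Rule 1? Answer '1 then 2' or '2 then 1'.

2 then 1

Order 1 then 2:
  1 Regressive Voicing Assimilation: [ipokgin] → [ipoggin]
  2 Geminate Reduction: [ipoggin] → [ipogin]
  result: [ipogin]
Order 2 then 1:
  2 Geminate Reduction: no change — [ipokgin]
  1 Regressive Voicing Assimilation: [ipokgin] → [ipoggin]
  result: [ipoggin]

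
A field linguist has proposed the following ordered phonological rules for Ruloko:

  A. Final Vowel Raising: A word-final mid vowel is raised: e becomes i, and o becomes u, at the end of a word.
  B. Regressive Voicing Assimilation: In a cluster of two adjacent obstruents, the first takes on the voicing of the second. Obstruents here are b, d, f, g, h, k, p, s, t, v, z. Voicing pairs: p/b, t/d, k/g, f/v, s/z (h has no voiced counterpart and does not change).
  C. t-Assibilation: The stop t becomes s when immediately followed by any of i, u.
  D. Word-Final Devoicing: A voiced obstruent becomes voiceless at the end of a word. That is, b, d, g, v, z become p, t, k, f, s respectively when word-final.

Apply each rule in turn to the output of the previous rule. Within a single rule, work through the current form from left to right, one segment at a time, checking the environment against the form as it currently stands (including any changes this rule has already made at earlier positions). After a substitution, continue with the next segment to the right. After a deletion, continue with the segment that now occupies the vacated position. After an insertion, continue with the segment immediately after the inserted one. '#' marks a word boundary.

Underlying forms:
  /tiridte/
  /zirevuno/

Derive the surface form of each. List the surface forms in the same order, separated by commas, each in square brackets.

/tiridte/:
  A Final Vowel Raising: [tiridte] → [tiridti]
  B Regressive Voicing Assimilation: [tiridti] → [tiritti]
  C t-Assibilation: [tiritti] → [siritsi]
  D Word-Final Devoicing: no change — [siritsi]
/zirevuno/:
  A Final Vowel Raising: [zirevuno] → [zirevunu]
  B Regressive Voicing Assimilation: no change — [zirevunu]
  C t-Assibilation: no change — [zirevunu]
  D Word-Final Devoicing: no change — [zirevunu]

[siritsi], [zirevunu]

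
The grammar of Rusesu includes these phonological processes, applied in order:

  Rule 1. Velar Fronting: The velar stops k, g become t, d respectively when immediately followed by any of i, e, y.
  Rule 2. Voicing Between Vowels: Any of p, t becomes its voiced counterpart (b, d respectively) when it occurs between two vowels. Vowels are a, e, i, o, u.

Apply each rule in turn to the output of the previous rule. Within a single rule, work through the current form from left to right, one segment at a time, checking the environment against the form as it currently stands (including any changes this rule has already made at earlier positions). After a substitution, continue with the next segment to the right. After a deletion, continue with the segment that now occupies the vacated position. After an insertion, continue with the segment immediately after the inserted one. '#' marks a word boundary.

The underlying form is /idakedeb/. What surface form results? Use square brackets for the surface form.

[idadedeb]

Rule 1 Velar Fronting: [idakedeb] → [idatedeb]
Rule 2 Voicing Between Vowels: [idatedeb] → [idadedeb]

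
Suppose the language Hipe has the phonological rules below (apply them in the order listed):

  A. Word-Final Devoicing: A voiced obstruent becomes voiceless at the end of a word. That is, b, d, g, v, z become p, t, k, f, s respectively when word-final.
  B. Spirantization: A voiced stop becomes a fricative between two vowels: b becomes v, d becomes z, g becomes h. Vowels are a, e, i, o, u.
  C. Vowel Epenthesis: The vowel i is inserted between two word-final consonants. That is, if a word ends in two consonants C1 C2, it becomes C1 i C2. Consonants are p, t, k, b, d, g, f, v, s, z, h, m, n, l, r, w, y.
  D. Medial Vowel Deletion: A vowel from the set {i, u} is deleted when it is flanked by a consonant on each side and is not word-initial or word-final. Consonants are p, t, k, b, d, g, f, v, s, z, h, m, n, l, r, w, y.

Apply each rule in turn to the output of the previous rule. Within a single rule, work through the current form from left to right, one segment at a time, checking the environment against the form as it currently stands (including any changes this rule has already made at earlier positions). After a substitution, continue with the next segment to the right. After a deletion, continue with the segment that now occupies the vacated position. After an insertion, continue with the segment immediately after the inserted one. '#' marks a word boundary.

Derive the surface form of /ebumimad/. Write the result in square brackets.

A Word-Final Devoicing: [ebumimad] → [ebumimat]
B Spirantization: [ebumimat] → [evumimat]
C Vowel Epenthesis: no change — [evumimat]
D Medial Vowel Deletion: [evumimat] → [evmmat]

[evmmat]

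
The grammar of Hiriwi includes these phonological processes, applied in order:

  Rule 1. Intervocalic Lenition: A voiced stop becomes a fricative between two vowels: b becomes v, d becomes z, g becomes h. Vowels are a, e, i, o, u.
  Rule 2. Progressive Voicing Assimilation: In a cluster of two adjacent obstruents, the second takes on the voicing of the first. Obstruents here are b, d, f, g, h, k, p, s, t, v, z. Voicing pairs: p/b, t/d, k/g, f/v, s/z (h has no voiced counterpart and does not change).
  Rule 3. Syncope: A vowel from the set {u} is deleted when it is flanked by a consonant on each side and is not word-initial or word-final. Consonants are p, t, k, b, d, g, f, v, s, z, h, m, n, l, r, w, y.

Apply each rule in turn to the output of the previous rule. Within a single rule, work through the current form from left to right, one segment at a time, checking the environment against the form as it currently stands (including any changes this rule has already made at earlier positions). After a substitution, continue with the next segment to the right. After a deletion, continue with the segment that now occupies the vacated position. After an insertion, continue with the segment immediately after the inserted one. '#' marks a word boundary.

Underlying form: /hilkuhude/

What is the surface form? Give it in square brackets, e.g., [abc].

[hilkhze]

Rule 1 Intervocalic Lenition: [hilkuhude] → [hilkuhuze]
Rule 2 Progressive Voicing Assimilation: no change — [hilkuhuze]
Rule 3 Syncope: [hilkuhuze] → [hilkhze]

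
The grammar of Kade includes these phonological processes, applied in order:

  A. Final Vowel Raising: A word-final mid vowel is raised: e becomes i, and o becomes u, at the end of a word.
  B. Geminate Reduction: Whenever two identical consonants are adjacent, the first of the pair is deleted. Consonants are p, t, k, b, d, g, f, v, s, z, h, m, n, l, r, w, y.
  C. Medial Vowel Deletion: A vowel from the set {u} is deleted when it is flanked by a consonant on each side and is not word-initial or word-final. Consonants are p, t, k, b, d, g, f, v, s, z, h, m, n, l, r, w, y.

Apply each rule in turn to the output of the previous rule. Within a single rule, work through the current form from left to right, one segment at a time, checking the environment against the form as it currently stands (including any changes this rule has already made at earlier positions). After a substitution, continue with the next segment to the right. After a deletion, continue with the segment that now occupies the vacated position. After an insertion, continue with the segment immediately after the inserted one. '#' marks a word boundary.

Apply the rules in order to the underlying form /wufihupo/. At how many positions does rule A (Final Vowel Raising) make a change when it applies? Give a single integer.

A Final Vowel Raising: [wufihupo] → [wufihupu]
B Geminate Reduction: no change — [wufihupu]
C Medial Vowel Deletion: [wufihupu] → [wfihpu]
Rule A changed 1 position(s).

1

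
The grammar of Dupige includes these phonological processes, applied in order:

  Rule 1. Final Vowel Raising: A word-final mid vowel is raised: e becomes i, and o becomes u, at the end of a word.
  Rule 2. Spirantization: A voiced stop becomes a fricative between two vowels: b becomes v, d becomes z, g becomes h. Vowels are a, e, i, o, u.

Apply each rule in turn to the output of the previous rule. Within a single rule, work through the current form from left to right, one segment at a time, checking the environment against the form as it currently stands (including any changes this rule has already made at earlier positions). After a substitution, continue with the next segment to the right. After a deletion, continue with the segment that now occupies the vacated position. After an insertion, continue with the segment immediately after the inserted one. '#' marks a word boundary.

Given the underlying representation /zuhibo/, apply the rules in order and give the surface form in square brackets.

Rule 1 Final Vowel Raising: [zuhibo] → [zuhibu]
Rule 2 Spirantization: [zuhibu] → [zuhivu]

[zuhivu]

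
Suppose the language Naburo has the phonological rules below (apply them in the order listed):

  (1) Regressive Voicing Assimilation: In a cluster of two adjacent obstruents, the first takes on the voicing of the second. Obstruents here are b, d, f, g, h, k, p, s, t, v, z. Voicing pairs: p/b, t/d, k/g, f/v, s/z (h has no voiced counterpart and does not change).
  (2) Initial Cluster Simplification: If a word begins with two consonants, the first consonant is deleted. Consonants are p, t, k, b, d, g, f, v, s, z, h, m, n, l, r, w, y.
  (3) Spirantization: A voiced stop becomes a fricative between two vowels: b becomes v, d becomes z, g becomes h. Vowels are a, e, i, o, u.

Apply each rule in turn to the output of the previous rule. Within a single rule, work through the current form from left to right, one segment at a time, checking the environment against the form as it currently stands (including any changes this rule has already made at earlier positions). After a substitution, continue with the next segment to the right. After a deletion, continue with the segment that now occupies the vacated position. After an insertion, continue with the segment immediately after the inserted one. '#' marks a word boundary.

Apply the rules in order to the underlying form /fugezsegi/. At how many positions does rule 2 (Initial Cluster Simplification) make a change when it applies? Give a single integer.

(1) Regressive Voicing Assimilation: [fugezsegi] → [fugessegi]
(2) Initial Cluster Simplification: no change — [fugessegi]
(3) Spirantization: [fugessegi] → [fuhessehi]
Rule 2 changed 0 position(s).

0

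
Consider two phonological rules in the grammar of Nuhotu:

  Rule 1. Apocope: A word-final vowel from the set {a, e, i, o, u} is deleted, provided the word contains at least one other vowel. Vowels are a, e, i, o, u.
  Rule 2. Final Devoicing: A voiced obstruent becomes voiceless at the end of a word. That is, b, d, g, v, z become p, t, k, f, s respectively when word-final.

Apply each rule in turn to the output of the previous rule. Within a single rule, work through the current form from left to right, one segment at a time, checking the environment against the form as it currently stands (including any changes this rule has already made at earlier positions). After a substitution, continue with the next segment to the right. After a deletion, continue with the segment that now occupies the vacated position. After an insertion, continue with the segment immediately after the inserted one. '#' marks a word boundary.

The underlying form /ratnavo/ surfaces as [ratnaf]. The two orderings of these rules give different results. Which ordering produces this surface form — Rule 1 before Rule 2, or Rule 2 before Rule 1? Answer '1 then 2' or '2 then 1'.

Order 1 then 2:
  1 Apocope: [ratnavo] → [ratnav]
  2 Final Devoicing: [ratnav] → [ratnaf]
  result: [ratnaf]
Order 2 then 1:
  2 Final Devoicing: no change — [ratnavo]
  1 Apocope: [ratnavo] → [ratnav]
  result: [ratnav]

1 then 2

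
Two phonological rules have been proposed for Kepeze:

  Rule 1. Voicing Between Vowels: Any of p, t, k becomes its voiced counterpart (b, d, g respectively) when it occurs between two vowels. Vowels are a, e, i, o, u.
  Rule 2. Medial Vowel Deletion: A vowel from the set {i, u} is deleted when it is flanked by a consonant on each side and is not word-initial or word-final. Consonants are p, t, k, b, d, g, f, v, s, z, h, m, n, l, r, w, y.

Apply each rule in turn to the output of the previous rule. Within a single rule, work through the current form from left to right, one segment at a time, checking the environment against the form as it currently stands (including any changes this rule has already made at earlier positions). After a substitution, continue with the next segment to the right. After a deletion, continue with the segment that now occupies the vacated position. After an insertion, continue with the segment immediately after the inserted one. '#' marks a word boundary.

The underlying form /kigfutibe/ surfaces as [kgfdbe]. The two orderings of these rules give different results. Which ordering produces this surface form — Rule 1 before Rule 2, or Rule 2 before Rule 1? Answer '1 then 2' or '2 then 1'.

1 then 2

Order 1 then 2:
  1 Voicing Between Vowels: [kigfutibe] → [kigfudibe]
  2 Medial Vowel Deletion: [kigfudibe] → [kgfdbe]
  result: [kgfdbe]
Order 2 then 1:
  2 Medial Vowel Deletion: [kigfutibe] → [kgftbe]
  1 Voicing Between Vowels: no change — [kgftbe]
  result: [kgftbe]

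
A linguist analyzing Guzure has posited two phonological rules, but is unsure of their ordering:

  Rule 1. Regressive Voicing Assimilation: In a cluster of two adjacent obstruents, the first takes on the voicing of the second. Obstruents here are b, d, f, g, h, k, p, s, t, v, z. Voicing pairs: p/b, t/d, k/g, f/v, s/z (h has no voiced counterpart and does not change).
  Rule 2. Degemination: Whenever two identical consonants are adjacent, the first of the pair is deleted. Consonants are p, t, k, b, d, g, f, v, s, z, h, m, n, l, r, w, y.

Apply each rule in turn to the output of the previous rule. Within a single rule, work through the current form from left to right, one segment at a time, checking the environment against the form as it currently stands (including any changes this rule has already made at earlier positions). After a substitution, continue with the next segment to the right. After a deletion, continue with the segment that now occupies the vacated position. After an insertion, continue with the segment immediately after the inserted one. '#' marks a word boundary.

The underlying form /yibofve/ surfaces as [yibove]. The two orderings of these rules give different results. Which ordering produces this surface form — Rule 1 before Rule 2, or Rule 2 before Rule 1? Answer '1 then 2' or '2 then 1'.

Order 1 then 2:
  1 Regressive Voicing Assimilation: [yibofve] → [yibovve]
  2 Degemination: [yibovve] → [yibove]
  result: [yibove]
Order 2 then 1:
  2 Degemination: no change — [yibofve]
  1 Regressive Voicing Assimilation: [yibofve] → [yibovve]
  result: [yibovve]

1 then 2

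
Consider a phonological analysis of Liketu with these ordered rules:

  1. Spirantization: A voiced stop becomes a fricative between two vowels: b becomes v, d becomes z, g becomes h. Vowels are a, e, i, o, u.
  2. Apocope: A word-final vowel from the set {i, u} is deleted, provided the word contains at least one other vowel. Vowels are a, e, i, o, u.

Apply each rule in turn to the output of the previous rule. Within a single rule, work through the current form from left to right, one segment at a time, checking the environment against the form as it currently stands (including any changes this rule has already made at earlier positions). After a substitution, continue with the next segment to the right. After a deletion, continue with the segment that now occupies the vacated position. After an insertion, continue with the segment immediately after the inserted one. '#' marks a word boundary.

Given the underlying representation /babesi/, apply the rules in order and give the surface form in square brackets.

[baves]

1 Spirantization: [babesi] → [bavesi]
2 Apocope: [bavesi] → [baves]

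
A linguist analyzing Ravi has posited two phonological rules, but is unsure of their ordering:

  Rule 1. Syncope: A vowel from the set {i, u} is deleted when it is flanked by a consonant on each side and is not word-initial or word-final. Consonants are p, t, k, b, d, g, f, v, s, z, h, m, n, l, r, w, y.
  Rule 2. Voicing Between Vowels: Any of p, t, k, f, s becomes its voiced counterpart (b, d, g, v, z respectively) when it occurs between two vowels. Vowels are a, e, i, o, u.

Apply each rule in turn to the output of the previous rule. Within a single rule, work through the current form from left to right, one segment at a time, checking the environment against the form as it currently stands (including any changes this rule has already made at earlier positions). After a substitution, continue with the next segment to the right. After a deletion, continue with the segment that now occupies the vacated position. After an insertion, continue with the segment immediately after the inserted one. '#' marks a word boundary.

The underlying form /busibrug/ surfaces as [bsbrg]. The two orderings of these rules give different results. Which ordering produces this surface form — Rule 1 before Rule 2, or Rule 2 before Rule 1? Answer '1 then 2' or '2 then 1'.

1 then 2

Order 1 then 2:
  1 Syncope: [busibrug] → [bsbrg]
  2 Voicing Between Vowels: no change — [bsbrg]
  result: [bsbrg]
Order 2 then 1:
  2 Voicing Between Vowels: [busibrug] → [buzibrug]
  1 Syncope: [buzibrug] → [bzbrg]
  result: [bzbrg]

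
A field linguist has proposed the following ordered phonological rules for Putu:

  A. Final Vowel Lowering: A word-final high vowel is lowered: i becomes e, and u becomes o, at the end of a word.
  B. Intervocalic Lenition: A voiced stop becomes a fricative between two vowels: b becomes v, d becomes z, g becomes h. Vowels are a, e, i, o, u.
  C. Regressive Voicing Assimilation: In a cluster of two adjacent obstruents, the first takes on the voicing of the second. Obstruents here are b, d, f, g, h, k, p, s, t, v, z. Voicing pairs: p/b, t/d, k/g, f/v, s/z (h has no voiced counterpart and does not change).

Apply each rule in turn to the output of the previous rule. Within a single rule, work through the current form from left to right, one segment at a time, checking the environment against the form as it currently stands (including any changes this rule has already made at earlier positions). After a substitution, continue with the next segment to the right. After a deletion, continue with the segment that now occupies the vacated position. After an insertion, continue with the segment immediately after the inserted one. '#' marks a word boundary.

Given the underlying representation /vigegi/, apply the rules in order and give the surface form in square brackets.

A Final Vowel Lowering: [vigegi] → [vigege]
B Intervocalic Lenition: [vigege] → [vihehe]
C Regressive Voicing Assimilation: no change — [vihehe]

[vihehe]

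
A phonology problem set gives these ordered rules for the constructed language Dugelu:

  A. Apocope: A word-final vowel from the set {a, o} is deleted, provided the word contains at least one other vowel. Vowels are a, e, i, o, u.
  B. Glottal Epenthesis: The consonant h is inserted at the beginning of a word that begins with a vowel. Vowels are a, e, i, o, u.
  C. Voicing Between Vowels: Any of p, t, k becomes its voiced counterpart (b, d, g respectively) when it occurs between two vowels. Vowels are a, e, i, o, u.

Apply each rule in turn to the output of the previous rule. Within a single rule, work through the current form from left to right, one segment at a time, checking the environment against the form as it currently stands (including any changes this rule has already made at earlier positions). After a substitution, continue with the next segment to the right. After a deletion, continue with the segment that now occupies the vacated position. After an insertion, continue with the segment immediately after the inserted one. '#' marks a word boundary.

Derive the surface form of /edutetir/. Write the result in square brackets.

A Apocope: no change — [edutetir]
B Glottal Epenthesis: [edutetir] → [hedutetir]
C Voicing Between Vowels: [hedutetir] → [hedudedir]

[hedudedir]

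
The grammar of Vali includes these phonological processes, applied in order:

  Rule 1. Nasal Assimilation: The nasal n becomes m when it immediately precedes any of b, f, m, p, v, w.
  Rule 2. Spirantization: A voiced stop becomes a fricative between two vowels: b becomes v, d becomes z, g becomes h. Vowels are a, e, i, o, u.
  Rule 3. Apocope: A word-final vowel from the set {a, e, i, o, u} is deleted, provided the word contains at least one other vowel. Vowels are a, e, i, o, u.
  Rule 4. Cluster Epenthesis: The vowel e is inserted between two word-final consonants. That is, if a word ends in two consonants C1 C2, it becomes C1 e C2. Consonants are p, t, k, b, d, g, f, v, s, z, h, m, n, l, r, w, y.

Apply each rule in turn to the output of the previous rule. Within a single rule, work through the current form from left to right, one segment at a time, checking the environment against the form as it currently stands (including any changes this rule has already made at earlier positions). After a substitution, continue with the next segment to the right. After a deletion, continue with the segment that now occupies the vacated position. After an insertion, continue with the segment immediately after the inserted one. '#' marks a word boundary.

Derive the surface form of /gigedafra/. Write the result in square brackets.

[gihezafer]

Rule 1 Nasal Assimilation: no change — [gigedafra]
Rule 2 Spirantization: [gigedafra] → [gihezafra]
Rule 3 Apocope: [gihezafra] → [gihezafr]
Rule 4 Cluster Epenthesis: [gihezafr] → [gihezafer]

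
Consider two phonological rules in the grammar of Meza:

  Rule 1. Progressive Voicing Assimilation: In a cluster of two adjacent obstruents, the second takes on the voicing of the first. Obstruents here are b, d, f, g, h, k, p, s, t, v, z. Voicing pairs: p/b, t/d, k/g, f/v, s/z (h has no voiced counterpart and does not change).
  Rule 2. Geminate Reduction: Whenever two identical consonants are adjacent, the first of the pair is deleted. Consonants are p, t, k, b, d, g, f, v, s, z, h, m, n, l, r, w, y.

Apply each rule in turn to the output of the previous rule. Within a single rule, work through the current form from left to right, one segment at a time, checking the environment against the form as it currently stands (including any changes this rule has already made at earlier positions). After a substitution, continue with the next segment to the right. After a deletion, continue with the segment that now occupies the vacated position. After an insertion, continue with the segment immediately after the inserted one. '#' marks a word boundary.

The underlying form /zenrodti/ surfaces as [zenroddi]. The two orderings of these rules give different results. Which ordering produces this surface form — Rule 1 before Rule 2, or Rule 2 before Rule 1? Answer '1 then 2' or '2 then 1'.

2 then 1

Order 1 then 2:
  1 Progressive Voicing Assimilation: [zenrodti] → [zenroddi]
  2 Geminate Reduction: [zenroddi] → [zenrodi]
  result: [zenrodi]
Order 2 then 1:
  2 Geminate Reduction: no change — [zenrodti]
  1 Progressive Voicing Assimilation: [zenrodti] → [zenroddi]
  result: [zenroddi]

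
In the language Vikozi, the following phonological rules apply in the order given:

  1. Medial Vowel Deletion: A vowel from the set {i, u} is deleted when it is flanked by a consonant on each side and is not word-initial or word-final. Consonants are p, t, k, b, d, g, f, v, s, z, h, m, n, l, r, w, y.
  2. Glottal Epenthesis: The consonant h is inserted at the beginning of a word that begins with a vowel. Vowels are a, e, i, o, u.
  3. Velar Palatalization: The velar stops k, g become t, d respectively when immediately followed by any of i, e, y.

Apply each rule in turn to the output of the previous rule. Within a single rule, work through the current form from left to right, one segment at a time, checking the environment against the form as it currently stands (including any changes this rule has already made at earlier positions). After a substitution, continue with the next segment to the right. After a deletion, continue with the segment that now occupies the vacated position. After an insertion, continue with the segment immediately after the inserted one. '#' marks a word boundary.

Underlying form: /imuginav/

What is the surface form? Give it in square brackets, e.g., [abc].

1 Medial Vowel Deletion: [imuginav] → [imgnav]
2 Glottal Epenthesis: [imgnav] → [himgnav]
3 Velar Palatalization: no change — [himgnav]

[himgnav]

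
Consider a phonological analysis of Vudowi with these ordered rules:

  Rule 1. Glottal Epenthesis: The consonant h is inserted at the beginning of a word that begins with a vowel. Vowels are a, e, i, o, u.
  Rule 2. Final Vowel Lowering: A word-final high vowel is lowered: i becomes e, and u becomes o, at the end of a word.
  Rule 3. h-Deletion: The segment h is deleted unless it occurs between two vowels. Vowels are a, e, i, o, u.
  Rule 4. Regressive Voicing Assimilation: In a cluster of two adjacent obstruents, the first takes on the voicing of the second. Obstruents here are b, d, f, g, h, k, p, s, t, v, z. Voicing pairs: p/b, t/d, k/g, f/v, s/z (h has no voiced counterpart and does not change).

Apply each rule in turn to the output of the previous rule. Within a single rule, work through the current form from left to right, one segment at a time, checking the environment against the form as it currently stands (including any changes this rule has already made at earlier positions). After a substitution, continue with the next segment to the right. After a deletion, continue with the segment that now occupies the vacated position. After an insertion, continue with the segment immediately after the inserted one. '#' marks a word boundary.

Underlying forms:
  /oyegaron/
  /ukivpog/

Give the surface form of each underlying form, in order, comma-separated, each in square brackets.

[oyegaron], [ukifpog]

/oyegaron/:
  Rule 1 Glottal Epenthesis: [oyegaron] → [hoyegaron]
  Rule 2 Final Vowel Lowering: no change — [hoyegaron]
  Rule 3 h-Deletion: [hoyegaron] → [oyegaron]
  Rule 4 Regressive Voicing Assimilation: no change — [oyegaron]
/ukivpog/:
  Rule 1 Glottal Epenthesis: [ukivpog] → [hukivpog]
  Rule 2 Final Vowel Lowering: no change — [hukivpog]
  Rule 3 h-Deletion: [hukivpog] → [ukivpog]
  Rule 4 Regressive Voicing Assimilation: [ukivpog] → [ukifpog]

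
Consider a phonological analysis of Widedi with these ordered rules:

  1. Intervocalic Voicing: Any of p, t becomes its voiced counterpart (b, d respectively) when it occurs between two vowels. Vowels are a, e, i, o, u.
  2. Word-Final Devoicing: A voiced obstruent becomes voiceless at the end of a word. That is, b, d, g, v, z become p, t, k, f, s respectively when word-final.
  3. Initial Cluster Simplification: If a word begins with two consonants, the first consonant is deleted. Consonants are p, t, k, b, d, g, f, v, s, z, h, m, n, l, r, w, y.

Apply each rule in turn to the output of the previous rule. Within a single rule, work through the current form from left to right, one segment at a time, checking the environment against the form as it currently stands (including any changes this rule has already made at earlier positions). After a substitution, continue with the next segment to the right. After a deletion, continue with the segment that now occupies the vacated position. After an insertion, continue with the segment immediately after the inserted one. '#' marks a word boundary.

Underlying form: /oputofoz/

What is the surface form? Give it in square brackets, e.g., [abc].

1 Intervocalic Voicing: [oputofoz] → [obudofoz]
2 Word-Final Devoicing: [obudofoz] → [obudofos]
3 Initial Cluster Simplification: no change — [obudofos]

[obudofos]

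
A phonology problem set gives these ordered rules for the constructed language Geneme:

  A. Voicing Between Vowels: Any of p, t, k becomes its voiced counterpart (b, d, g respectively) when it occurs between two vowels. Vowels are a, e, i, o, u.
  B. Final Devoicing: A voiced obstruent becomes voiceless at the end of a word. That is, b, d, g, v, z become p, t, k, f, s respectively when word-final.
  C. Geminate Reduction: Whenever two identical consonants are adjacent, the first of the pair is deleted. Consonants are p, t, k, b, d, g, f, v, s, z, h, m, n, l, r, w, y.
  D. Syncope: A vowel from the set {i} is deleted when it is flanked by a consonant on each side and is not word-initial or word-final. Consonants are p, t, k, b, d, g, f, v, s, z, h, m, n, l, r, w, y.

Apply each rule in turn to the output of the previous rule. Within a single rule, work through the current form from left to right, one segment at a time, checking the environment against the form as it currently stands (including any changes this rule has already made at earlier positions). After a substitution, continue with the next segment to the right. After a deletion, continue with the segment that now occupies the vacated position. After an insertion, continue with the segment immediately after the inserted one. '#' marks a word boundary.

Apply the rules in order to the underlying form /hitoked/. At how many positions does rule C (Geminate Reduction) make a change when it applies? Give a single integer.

0

A Voicing Between Vowels: [hitoked] → [hidoged]
B Final Devoicing: [hidoged] → [hidoget]
C Geminate Reduction: no change — [hidoget]
D Syncope: [hidoget] → [hdoget]
Rule C changed 0 position(s).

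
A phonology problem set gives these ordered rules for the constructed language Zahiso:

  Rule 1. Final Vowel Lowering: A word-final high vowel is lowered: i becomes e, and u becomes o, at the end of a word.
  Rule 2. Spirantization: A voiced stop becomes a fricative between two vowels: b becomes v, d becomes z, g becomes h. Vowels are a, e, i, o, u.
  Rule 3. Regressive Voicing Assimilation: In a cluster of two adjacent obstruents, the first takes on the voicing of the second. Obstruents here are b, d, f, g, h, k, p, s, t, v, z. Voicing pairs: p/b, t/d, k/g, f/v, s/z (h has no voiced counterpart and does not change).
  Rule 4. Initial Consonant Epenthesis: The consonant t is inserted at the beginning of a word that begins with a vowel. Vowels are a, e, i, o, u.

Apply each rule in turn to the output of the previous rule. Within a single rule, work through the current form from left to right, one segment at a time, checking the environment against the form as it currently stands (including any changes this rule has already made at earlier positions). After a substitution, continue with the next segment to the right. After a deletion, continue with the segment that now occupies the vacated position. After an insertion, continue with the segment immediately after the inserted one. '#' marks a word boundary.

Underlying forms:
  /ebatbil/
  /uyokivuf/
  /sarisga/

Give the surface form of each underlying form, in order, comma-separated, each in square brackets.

/ebatbil/:
  Rule 1 Final Vowel Lowering: no change — [ebatbil]
  Rule 2 Spirantization: [ebatbil] → [evatbil]
  Rule 3 Regressive Voicing Assimilation: [evatbil] → [evadbil]
  Rule 4 Initial Consonant Epenthesis: [evadbil] → [tevadbil]
/uyokivuf/:
  Rule 1 Final Vowel Lowering: no change — [uyokivuf]
  Rule 2 Spirantization: no change — [uyokivuf]
  Rule 3 Regressive Voicing Assimilation: no change — [uyokivuf]
  Rule 4 Initial Consonant Epenthesis: [uyokivuf] → [tuyokivuf]
/sarisga/:
  Rule 1 Final Vowel Lowering: no change — [sarisga]
  Rule 2 Spirantization: no change — [sarisga]
  Rule 3 Regressive Voicing Assimilation: [sarisga] → [sarizga]
  Rule 4 Initial Consonant Epenthesis: no change — [sarizga]

[tevadbil], [tuyokivuf], [sarizga]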